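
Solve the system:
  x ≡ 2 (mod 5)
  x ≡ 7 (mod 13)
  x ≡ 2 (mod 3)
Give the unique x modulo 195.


Moduli 5, 13, 3 are pairwise coprime; by CRT there is a unique solution modulo M = 5 · 13 · 3 = 195.
Solve pairwise, accumulating the modulus:
  Start with x ≡ 2 (mod 5).
  Combine with x ≡ 7 (mod 13): since gcd(5, 13) = 1, we get a unique residue mod 65.
    Write x = 2 + 5·t and substitute into x ≡ 7 (mod 13): 5·t ≡ 7 − 2 = 5 (mod 13).
    The inverse of 5 mod 13 is 8 (since 5·8 = 40 = 3·13 + 1), so t ≡ 8·5 = 40 ≡ 1 (mod 13).
    Then x = 2 + 5·1 = 7, valid modulo lcm(5, 13) = 65: x ≡ 7 (mod 65).
  Combine with x ≡ 2 (mod 3): since gcd(65, 3) = 1, we get a unique residue mod 195.
    Write x = 7 + 65·t and substitute into x ≡ 2 (mod 3): 65·t ≡ 2 − 7 = -5 (mod 3).
    Reduce coefficients mod 3: 2·t ≡ 1 (mod 3).
    The inverse of 2 mod 3 is 2 (since 2·2 = 4 = 1·3 + 1), so t ≡ 2·1 = 2 ≡ 2 (mod 3).
    Then x = 7 + 65·2 = 137, valid modulo lcm(65, 3) = 195: x ≡ 137 (mod 195).
Verify: 137 mod 5 = 2 ✓, 137 mod 13 = 7 ✓, 137 mod 3 = 2 ✓.

x ≡ 137 (mod 195).


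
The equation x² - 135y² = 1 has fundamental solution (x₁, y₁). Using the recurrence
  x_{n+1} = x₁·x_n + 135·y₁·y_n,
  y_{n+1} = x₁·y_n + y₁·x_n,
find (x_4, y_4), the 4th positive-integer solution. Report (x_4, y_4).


Step 1: Find the fundamental solution (x₁, y₁) of x² - 135y² = 1.
  Expand √135 as a continued fraction. a₀ = ⌊√135⌋ = 11; iterate m_{k+1} = d_k·a_k − m_k, d_{k+1} = (135 − m_{k+1}²)/d_k, a_{k+1} = ⌊(a₀ + m_{k+1})/d_{k+1}⌋ (starting m₀ = 0, d₀ = 1), with convergents p_k = a_k·p_{k-1} + p_{k-2}, q_k = a_k·q_{k-1} + q_{k-2} (p₋₁ = 1, q₋₁ = 0):
  k = 0: a₀ = 11; p₀/q₀ = 11/1; p₀² − 135·q₀² = 121 − 135 = -14.
  k = 1: m = 11, d = 14, a = ⌊(11 + 11)/14⌋ = 1; p/q = (1·11 + 1)/(1·1 + 0) = 12/1; p² − 135·q² = 144 − 135 = 9.
  k = 2: m = 3, d = 9, a = ⌊(11 + 3)/9⌋ = 1; p/q = (1·12 + 11)/(1·1 + 1) = 23/2; p² − 135·q² = 529 − 540 = -11.
  k = 3: m = 6, d = 11, a = ⌊(11 + 6)/11⌋ = 1; p/q = (1·23 + 12)/(1·2 + 1) = 35/3; p² − 135·q² = 1225 − 1215 = 10.
  k = 4: m = 5, d = 10, a = ⌊(11 + 5)/10⌋ = 1; p/q = (1·35 + 23)/(1·3 + 2) = 58/5; p² − 135·q² = 3364 − 3375 = -11.
  k = 5: m = 5, d = 11, a = ⌊(11 + 5)/11⌋ = 1; p/q = (1·58 + 35)/(1·5 + 3) = 93/8; p² − 135·q² = 8649 − 8640 = 9.
  k = 6: m = 6, d = 9, a = ⌊(11 + 6)/9⌋ = 1; p/q = (1·93 + 58)/(1·8 + 5) = 151/13; p² − 135·q² = 22801 − 22815 = -14.
  k = 7: m = 3, d = 14, a = ⌊(11 + 3)/14⌋ = 1; p/q = (1·151 + 93)/(1·13 + 8) = 244/21; p² − 135·q² = 59536 − 59535 = 1.
  The first convergent with p² − 135·q² = 1 gives the fundamental solution (x₁, y₁) = (244, 21).
Step 2: Apply the recurrence (x_{n+1}, y_{n+1}) = (x₁x_n + 135y₁y_n, x₁y_n + y₁x_n) repeatedly.
  From (x_1, y_1) = (244, 21): x_2 = 244·244 + 135·21·21 = 119071; y_2 = 244·21 + 21·244 = 10248.
  From (x_2, y_2) = (119071, 10248): x_3 = 244·119071 + 135·21·10248 = 58106404; y_3 = 244·10248 + 21·119071 = 5001003.
  From (x_3, y_3) = (58106404, 5001003): x_4 = 244·58106404 + 135·21·5001003 = 28355806081; y_4 = 244·5001003 + 21·58106404 = 2440479216.
Step 3: Verify x_4² - 135·y_4² = 804051738503276578561 - 804051738503276578560 = 1 (should be 1). ✓

(x_1, y_1) = (244, 21); (x_4, y_4) = (28355806081, 2440479216).


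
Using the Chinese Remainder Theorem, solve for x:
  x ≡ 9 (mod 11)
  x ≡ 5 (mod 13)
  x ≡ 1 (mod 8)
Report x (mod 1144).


Moduli 11, 13, 8 are pairwise coprime; by CRT there is a unique solution modulo M = 11 · 13 · 8 = 1144.
Solve pairwise, accumulating the modulus:
  Start with x ≡ 9 (mod 11).
  Combine with x ≡ 5 (mod 13): since gcd(11, 13) = 1, we get a unique residue mod 143.
    Write x = 9 + 11·t and substitute into x ≡ 5 (mod 13): 11·t ≡ 5 − 9 = -4 (mod 13).
    Reduce coefficients mod 13: 11·t ≡ 9 (mod 13).
    The inverse of 11 mod 13 is 6 (since 11·6 = 66 = 5·13 + 1), so t ≡ 6·9 = 54 ≡ 2 (mod 13).
    Then x = 9 + 11·2 = 31, valid modulo lcm(11, 13) = 143: x ≡ 31 (mod 143).
  Combine with x ≡ 1 (mod 8): since gcd(143, 8) = 1, we get a unique residue mod 1144.
    Write x = 31 + 143·t and substitute into x ≡ 1 (mod 8): 143·t ≡ 1 − 31 = -30 (mod 8).
    Reduce coefficients mod 8: 7·t ≡ 2 (mod 8).
    The inverse of 7 mod 8 is 7 (since 7·7 = 49 = 6·8 + 1), so t ≡ 7·2 = 14 ≡ 6 (mod 8).
    Then x = 31 + 143·6 = 889, valid modulo lcm(143, 8) = 1144: x ≡ 889 (mod 1144).
Verify: 889 mod 11 = 9 ✓, 889 mod 13 = 5 ✓, 889 mod 8 = 1 ✓.

x ≡ 889 (mod 1144).


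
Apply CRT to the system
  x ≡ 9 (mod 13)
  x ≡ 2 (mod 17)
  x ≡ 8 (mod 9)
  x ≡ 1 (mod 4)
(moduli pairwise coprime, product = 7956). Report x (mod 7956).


Product of moduli M = 13 · 17 · 9 · 4 = 7956.
Merge one congruence at a time:
  Start: x ≡ 9 (mod 13).
  Combine with x ≡ 2 (mod 17); new modulus lcm = 221.
    Write x = 9 + 13·t and substitute into x ≡ 2 (mod 17): 13·t ≡ 2 − 9 = -7 (mod 17).
    Reduce coefficients mod 17: 13·t ≡ 10 (mod 17).
    The inverse of 13 mod 17 is 4 (since 13·4 = 52 = 3·17 + 1), so t ≡ 4·10 = 40 ≡ 6 (mod 17).
    Then x = 9 + 13·6 = 87, valid modulo lcm(13, 17) = 221: x ≡ 87 (mod 221).
  Combine with x ≡ 8 (mod 9); new modulus lcm = 1989.
    Write x = 87 + 221·t and substitute into x ≡ 8 (mod 9): 221·t ≡ 8 − 87 = -79 (mod 9).
    Reduce coefficients mod 9: 5·t ≡ 2 (mod 9).
    The inverse of 5 mod 9 is 2 (since 5·2 = 10 = 1·9 + 1), so t ≡ 2·2 = 4 ≡ 4 (mod 9).
    Then x = 87 + 221·4 = 971, valid modulo lcm(221, 9) = 1989: x ≡ 971 (mod 1989).
  Combine with x ≡ 1 (mod 4); new modulus lcm = 7956.
    Write x = 971 + 1989·t and substitute into x ≡ 1 (mod 4): 1989·t ≡ 1 − 971 = -970 (mod 4).
    Reduce coefficients mod 4: 1·t ≡ 2 (mod 4).
    So t ≡ 2 (mod 4).
    Then x = 971 + 1989·2 = 4949, valid modulo lcm(1989, 4) = 7956: x ≡ 4949 (mod 7956).
Verify against each original: 4949 mod 13 = 9, 4949 mod 17 = 2, 4949 mod 9 = 8, 4949 mod 4 = 1.

x ≡ 4949 (mod 7956).


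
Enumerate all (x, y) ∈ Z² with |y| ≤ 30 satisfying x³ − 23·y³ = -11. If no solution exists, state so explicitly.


The equation is x³ - 23y³ = -11. For fixed y, x³ = 23·y³ − 11, so a solution requires the RHS to be a perfect cube.
Strategy: iterate y from -30 to 30, compute RHS = 23·y³ − 11, and check whether it is a (positive or negative) perfect cube.
Check small values of y:
  y = 0: RHS = -11 is not a perfect cube.
  y = 1: RHS = 12 is not a perfect cube.
  y = -1: RHS = -34 is not a perfect cube.
  y = 2: RHS = 173 is not a perfect cube.
  y = -2: RHS = -195 is not a perfect cube.
  y = 3: RHS = 610 is not a perfect cube.
  y = -3: RHS = -632 is not a perfect cube.
Continuing the search up to |y| = 30 finds no solutions either.
No (x, y) in the scanned range satisfies the equation.

No integer solutions with |y| ≤ 30.


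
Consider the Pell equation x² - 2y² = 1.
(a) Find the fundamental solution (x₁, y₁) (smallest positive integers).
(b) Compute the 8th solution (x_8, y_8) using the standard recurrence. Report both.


Step 1: Find the fundamental solution (x₁, y₁) of x² - 2y² = 1.
  Expand √2 as a continued fraction. a₀ = ⌊√2⌋ = 1; iterate m_{k+1} = d_k·a_k − m_k, d_{k+1} = (2 − m_{k+1}²)/d_k, a_{k+1} = ⌊(a₀ + m_{k+1})/d_{k+1}⌋ (starting m₀ = 0, d₀ = 1), with convergents p_k = a_k·p_{k-1} + p_{k-2}, q_k = a_k·q_{k-1} + q_{k-2} (p₋₁ = 1, q₋₁ = 0):
  k = 0: a₀ = 1; p₀/q₀ = 1/1; p₀² − 2·q₀² = 1 − 2 = -1.
  k = 1: m = 1, d = 1, a = ⌊(1 + 1)/1⌋ = 2; p/q = (2·1 + 1)/(2·1 + 0) = 3/2; p² − 2·q² = 9 − 8 = 1.
  The first convergent with p² − 2·q² = 1 gives the fundamental solution (x₁, y₁) = (3, 2).
Step 2: Apply the recurrence (x_{n+1}, y_{n+1}) = (x₁x_n + 2y₁y_n, x₁y_n + y₁x_n) repeatedly.
  From (x_1, y_1) = (3, 2): x_2 = 3·3 + 2·2·2 = 17; y_2 = 3·2 + 2·3 = 12.
  From (x_2, y_2) = (17, 12): x_3 = 3·17 + 2·2·12 = 99; y_3 = 3·12 + 2·17 = 70.
  From (x_3, y_3) = (99, 70): x_4 = 3·99 + 2·2·70 = 577; y_4 = 3·70 + 2·99 = 408.
  From (x_4, y_4) = (577, 408): x_5 = 3·577 + 2·2·408 = 3363; y_5 = 3·408 + 2·577 = 2378.
  From (x_5, y_5) = (3363, 2378): x_6 = 3·3363 + 2·2·2378 = 19601; y_6 = 3·2378 + 2·3363 = 13860.
  From (x_6, y_6) = (19601, 13860): x_7 = 3·19601 + 2·2·13860 = 114243; y_7 = 3·13860 + 2·19601 = 80782.
  From (x_7, y_7) = (114243, 80782): x_8 = 3·114243 + 2·2·80782 = 665857; y_8 = 3·80782 + 2·114243 = 470832.
Step 3: Verify x_8² - 2·y_8² = 443365544449 - 443365544448 = 1 (should be 1). ✓

(x_1, y_1) = (3, 2); (x_8, y_8) = (665857, 470832).


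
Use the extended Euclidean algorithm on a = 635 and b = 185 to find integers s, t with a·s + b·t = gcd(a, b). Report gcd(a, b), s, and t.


Euclidean algorithm on (635, 185) — divide until remainder is 0:
  635 = 3 · 185 + 80
  185 = 2 · 80 + 25
  80 = 3 · 25 + 5
  25 = 5 · 5 + 0
gcd(635, 185) = 5.
Track Bezout coefficients alongside the remainders: start with r₀ = 635 = a·1 + b·0 (s = 1, t = 0) and r₁ = 185 = a·0 + b·1 (s = 0, t = 1); each new remainder r_{k+1} = r_{k-1} − q_k·r_k inherits s_{k+1} = s_{k-1} − q_k·s_k, t_{k+1} = t_{k-1} − q_k·t_k, so r_k = a·s_k + b·t_k at every step:
  q = 3: r = 80, s = 1 − 3·0 = 1, t = 0 − 3·1 = -3  (check: 635·1 + 185·(-3) = 80)
  q = 2: r = 25, s = 0 − 2·1 = -2, t = 1 − 2·(-3) = 7  (check: 635·(-2) + 185·7 = 25)
  q = 3: r = 5, s = 1 − 3·(-2) = 7, t = -3 − 3·7 = -24  (check: 635·7 + 185·(-24) = 5)
The row with r = 5 (the gcd) gives the Bezout coefficients s = 7, t = -24.
Result: 635 · (7) + 185 · (-24) = 5.

gcd(635, 185) = 5; s = 7, t = -24 (check: 635·7 + 185·(-24) = 5).


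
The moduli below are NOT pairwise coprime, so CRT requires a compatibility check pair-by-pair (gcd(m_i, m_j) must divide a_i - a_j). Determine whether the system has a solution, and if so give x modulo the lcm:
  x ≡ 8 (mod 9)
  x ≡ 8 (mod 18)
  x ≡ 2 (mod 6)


Moduli 9, 18, 6 are not pairwise coprime, so CRT works modulo lcm(m_i) when all pairwise compatibility conditions hold.
Pairwise compatibility: gcd(m_i, m_j) must divide a_i - a_j for every pair.
Merge one congruence at a time:
  Start: x ≡ 8 (mod 9).
  Combine with x ≡ 8 (mod 18): gcd(9, 18) = 9; 8 - 8 = 0, which IS divisible by 9, so compatible.
    Write x = 8 + 9·t and substitute into x ≡ 8 (mod 18): 9·t ≡ 8 − 8 = 0 (mod 18).
    Divide the congruence (and modulus) by g = 9: 1·t ≡ 0 (mod 2).
    So t ≡ 0 (mod 2).
    Then x = 8 + 9·0 = 8, valid modulo lcm(9, 18) = 18: x ≡ 8 (mod 18).
  Combine with x ≡ 2 (mod 6): gcd(18, 6) = 6; 2 - 8 = -6, which IS divisible by 6, so compatible.
    Write x = 8 + 18·t and substitute into x ≡ 2 (mod 6): 18·t ≡ 2 − 8 = -6 (mod 6).
    Divide the congruence (and modulus) by g = 6: 3·t ≡ -1 (mod 1).
    Modulo 1 every t works; take t = 0.
    Then x = 8 + 18·0 = 8, valid modulo lcm(18, 6) = 18: x ≡ 8 (mod 18).
Verify: 8 mod 9 = 8, 8 mod 18 = 8, 8 mod 6 = 2.

x ≡ 8 (mod 18).


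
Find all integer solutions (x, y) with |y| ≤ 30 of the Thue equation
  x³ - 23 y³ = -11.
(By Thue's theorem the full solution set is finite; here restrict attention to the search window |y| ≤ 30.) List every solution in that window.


The equation is x³ - 23y³ = -11. For fixed y, x³ = 23·y³ − 11, so a solution requires the RHS to be a perfect cube.
Strategy: iterate y from -30 to 30, compute RHS = 23·y³ − 11, and check whether it is a (positive or negative) perfect cube.
Check small values of y:
  y = 0: RHS = -11 is not a perfect cube.
  y = 1: RHS = 12 is not a perfect cube.
  y = -1: RHS = -34 is not a perfect cube.
  y = 2: RHS = 173 is not a perfect cube.
  y = -2: RHS = -195 is not a perfect cube.
  y = 3: RHS = 610 is not a perfect cube.
  y = -3: RHS = -632 is not a perfect cube.
Continuing the search up to |y| = 30 finds no solutions either.
No (x, y) in the scanned range satisfies the equation.

No integer solutions with |y| ≤ 30.


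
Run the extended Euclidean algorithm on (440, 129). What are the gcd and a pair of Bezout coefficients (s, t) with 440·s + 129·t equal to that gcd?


Euclidean algorithm on (440, 129) — divide until remainder is 0:
  440 = 3 · 129 + 53
  129 = 2 · 53 + 23
  53 = 2 · 23 + 7
  23 = 3 · 7 + 2
  7 = 3 · 2 + 1
  2 = 2 · 1 + 0
gcd(440, 129) = 1.
Track Bezout coefficients alongside the remainders: start with r₀ = 440 = a·1 + b·0 (s = 1, t = 0) and r₁ = 129 = a·0 + b·1 (s = 0, t = 1); each new remainder r_{k+1} = r_{k-1} − q_k·r_k inherits s_{k+1} = s_{k-1} − q_k·s_k, t_{k+1} = t_{k-1} − q_k·t_k, so r_k = a·s_k + b·t_k at every step:
  q = 3: r = 53, s = 1 − 3·0 = 1, t = 0 − 3·1 = -3  (check: 440·1 + 129·(-3) = 53)
  q = 2: r = 23, s = 0 − 2·1 = -2, t = 1 − 2·(-3) = 7  (check: 440·(-2) + 129·7 = 23)
  q = 2: r = 7, s = 1 − 2·(-2) = 5, t = -3 − 2·7 = -17  (check: 440·5 + 129·(-17) = 7)
  q = 3: r = 2, s = -2 − 3·5 = -17, t = 7 − 3·(-17) = 58  (check: 440·(-17) + 129·58 = 2)
  q = 3: r = 1, s = 5 − 3·(-17) = 56, t = -17 − 3·58 = -191  (check: 440·56 + 129·(-191) = 1)
The row with r = 1 (the gcd) gives the Bezout coefficients s = 56, t = -191.
Result: 440 · (56) + 129 · (-191) = 1.

gcd(440, 129) = 1; s = 56, t = -191 (check: 440·56 + 129·(-191) = 1).


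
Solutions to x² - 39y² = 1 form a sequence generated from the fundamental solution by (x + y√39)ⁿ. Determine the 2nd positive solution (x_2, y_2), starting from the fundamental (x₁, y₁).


Step 1: Find the fundamental solution (x₁, y₁) of x² - 39y² = 1.
  Expand √39 as a continued fraction. a₀ = ⌊√39⌋ = 6; iterate m_{k+1} = d_k·a_k − m_k, d_{k+1} = (39 − m_{k+1}²)/d_k, a_{k+1} = ⌊(a₀ + m_{k+1})/d_{k+1}⌋ (starting m₀ = 0, d₀ = 1), with convergents p_k = a_k·p_{k-1} + p_{k-2}, q_k = a_k·q_{k-1} + q_{k-2} (p₋₁ = 1, q₋₁ = 0):
  k = 0: a₀ = 6; p₀/q₀ = 6/1; p₀² − 39·q₀² = 36 − 39 = -3.
  k = 1: m = 6, d = 3, a = ⌊(6 + 6)/3⌋ = 4; p/q = (4·6 + 1)/(4·1 + 0) = 25/4; p² − 39·q² = 625 − 624 = 1.
  The first convergent with p² − 39·q² = 1 gives the fundamental solution (x₁, y₁) = (25, 4).
Step 2: Apply the recurrence (x_{n+1}, y_{n+1}) = (x₁x_n + 39y₁y_n, x₁y_n + y₁x_n) repeatedly.
  From (x_1, y_1) = (25, 4): x_2 = 25·25 + 39·4·4 = 1249; y_2 = 25·4 + 4·25 = 200.
Step 3: Verify x_2² - 39·y_2² = 1560001 - 1560000 = 1 (should be 1). ✓

(x_1, y_1) = (25, 4); (x_2, y_2) = (1249, 200).


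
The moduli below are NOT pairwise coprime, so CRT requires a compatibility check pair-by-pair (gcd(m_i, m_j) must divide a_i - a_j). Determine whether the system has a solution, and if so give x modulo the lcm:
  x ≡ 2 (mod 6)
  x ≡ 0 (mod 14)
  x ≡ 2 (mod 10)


Moduli 6, 14, 10 are not pairwise coprime, so CRT works modulo lcm(m_i) when all pairwise compatibility conditions hold.
Pairwise compatibility: gcd(m_i, m_j) must divide a_i - a_j for every pair.
Merge one congruence at a time:
  Start: x ≡ 2 (mod 6).
  Combine with x ≡ 0 (mod 14): gcd(6, 14) = 2; 0 - 2 = -2, which IS divisible by 2, so compatible.
    Write x = 2 + 6·t and substitute into x ≡ 0 (mod 14): 6·t ≡ 0 − 2 = -2 (mod 14).
    Divide the congruence (and modulus) by g = 2: 3·t ≡ -1 (mod 7).
    Reduce coefficients mod 7: 3·t ≡ 6 (mod 7).
    The inverse of 3 mod 7 is 5 (since 3·5 = 15 = 2·7 + 1), so t ≡ 5·6 = 30 ≡ 2 (mod 7).
    Then x = 2 + 6·2 = 14, valid modulo lcm(6, 14) = 42: x ≡ 14 (mod 42).
  Combine with x ≡ 2 (mod 10): gcd(42, 10) = 2; 2 - 14 = -12, which IS divisible by 2, so compatible.
    Write x = 14 + 42·t and substitute into x ≡ 2 (mod 10): 42·t ≡ 2 − 14 = -12 (mod 10).
    Divide the congruence (and modulus) by g = 2: 21·t ≡ -6 (mod 5).
    Reduce coefficients mod 5: 1·t ≡ 4 (mod 5).
    So t ≡ 4 (mod 5).
    Then x = 14 + 42·4 = 182, valid modulo lcm(42, 10) = 210: x ≡ 182 (mod 210).
Verify: 182 mod 6 = 2, 182 mod 14 = 0, 182 mod 10 = 2.

x ≡ 182 (mod 210).


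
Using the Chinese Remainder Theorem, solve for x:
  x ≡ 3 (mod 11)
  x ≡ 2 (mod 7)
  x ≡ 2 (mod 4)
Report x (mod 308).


Moduli 11, 7, 4 are pairwise coprime; by CRT there is a unique solution modulo M = 11 · 7 · 4 = 308.
Solve pairwise, accumulating the modulus:
  Start with x ≡ 3 (mod 11).
  Combine with x ≡ 2 (mod 7): since gcd(11, 7) = 1, we get a unique residue mod 77.
    Write x = 3 + 11·t and substitute into x ≡ 2 (mod 7): 11·t ≡ 2 − 3 = -1 (mod 7).
    Reduce coefficients mod 7: 4·t ≡ 6 (mod 7).
    The inverse of 4 mod 7 is 2 (since 4·2 = 8 = 1·7 + 1), so t ≡ 2·6 = 12 ≡ 5 (mod 7).
    Then x = 3 + 11·5 = 58, valid modulo lcm(11, 7) = 77: x ≡ 58 (mod 77).
  Combine with x ≡ 2 (mod 4): since gcd(77, 4) = 1, we get a unique residue mod 308.
    Write x = 58 + 77·t and substitute into x ≡ 2 (mod 4): 77·t ≡ 2 − 58 = -56 (mod 4).
    Reduce coefficients mod 4: 1·t ≡ 0 (mod 4).
    So t ≡ 0 (mod 4).
    Then x = 58 + 77·0 = 58, valid modulo lcm(77, 4) = 308: x ≡ 58 (mod 308).
Verify: 58 mod 11 = 3 ✓, 58 mod 7 = 2 ✓, 58 mod 4 = 2 ✓.

x ≡ 58 (mod 308).


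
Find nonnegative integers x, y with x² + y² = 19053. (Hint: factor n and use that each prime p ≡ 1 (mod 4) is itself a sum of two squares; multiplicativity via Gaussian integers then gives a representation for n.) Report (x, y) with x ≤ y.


Step 1: Factor n = 19053 = 3^2 · 29 · 73.
Step 2: Check the mod-4 condition on each prime factor: 3 ≡ 3 (mod 4), exponent 2 (must be even); 29 ≡ 1 (mod 4), exponent 1; 73 ≡ 1 (mod 4), exponent 1.
All primes ≡ 3 (mod 4) appear to even exponent (or don't appear), so by the two-squares theorem n IS expressible as a sum of two squares.
Step 3: Build a representation. Group n = k² · m with k = 3 and m = 29 · 73 = 2117 (a product of primes ≡ 1 (mod 4)); a representation of m scales to one of n via (k·x)² + (k·y)² = k²(x² + y²). Each prime p ≡ 1 (mod 4) is itself a sum of two squares; find a² by testing p − a² for a perfect square:
  29: 29 − 1² = 28, 29 − 2² = 25 = 5² ⇒ 29 = 2² + 5².
  73: 73 − 1² = 72, 73 − 2² = 69, 73 − 3² = 64 = 8² ⇒ 73 = 3² + 8².
  Combine using the Brahmagupta–Fibonacci identity (a² + b²)(c² + d²) = (ac − bd)² + (ad + bc)² = (ac + bd)² + (ad − bc)²:
  29 · 73 = 2117: from (2² + 5²)(3² + 8²), take (2·3 − 5·8, 2·8 + 5·3) = (6 − 40, 16 + 15) = (-34, 31); dropping signs (only squares matter) gives (34, 31); check 34² + 31² = 1156 + 961 = 2117 ✓.
  Scale by k = 3: (3·34, 3·31) = (102, 93).
Step 4: Order so x ≤ y and verify: 93² + 102² = 8649 + 10404 = 19053 = n. ✓

n = 19053 = 93² + 102² (one valid representation with x ≤ y).


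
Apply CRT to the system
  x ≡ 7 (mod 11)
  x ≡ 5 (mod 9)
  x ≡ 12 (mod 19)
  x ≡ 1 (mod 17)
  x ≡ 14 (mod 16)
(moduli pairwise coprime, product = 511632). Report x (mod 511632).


Product of moduli M = 11 · 9 · 19 · 17 · 16 = 511632.
Merge one congruence at a time:
  Start: x ≡ 7 (mod 11).
  Combine with x ≡ 5 (mod 9); new modulus lcm = 99.
    Write x = 7 + 11·t and substitute into x ≡ 5 (mod 9): 11·t ≡ 5 − 7 = -2 (mod 9).
    Reduce coefficients mod 9: 2·t ≡ 7 (mod 9).
    The inverse of 2 mod 9 is 5 (since 2·5 = 10 = 1·9 + 1), so t ≡ 5·7 = 35 ≡ 8 (mod 9).
    Then x = 7 + 11·8 = 95, valid modulo lcm(11, 9) = 99: x ≡ 95 (mod 99).
  Combine with x ≡ 12 (mod 19); new modulus lcm = 1881.
    Write x = 95 + 99·t and substitute into x ≡ 12 (mod 19): 99·t ≡ 12 − 95 = -83 (mod 19).
    Reduce coefficients mod 19: 4·t ≡ 12 (mod 19).
    The inverse of 4 mod 19 is 5 (since 4·5 = 20 = 1·19 + 1), so t ≡ 5·12 = 60 ≡ 3 (mod 19).
    Then x = 95 + 99·3 = 392, valid modulo lcm(99, 19) = 1881: x ≡ 392 (mod 1881).
  Combine with x ≡ 1 (mod 17); new modulus lcm = 31977.
    Write x = 392 + 1881·t and substitute into x ≡ 1 (mod 17): 1881·t ≡ 1 − 392 = -391 (mod 17).
    Reduce coefficients mod 17: 11·t ≡ 0 (mod 17).
    The inverse of 11 mod 17 is 14 (since 11·14 = 154 = 9·17 + 1), so t ≡ 14·0 = 0 ≡ 0 (mod 17).
    Then x = 392 + 1881·0 = 392, valid modulo lcm(1881, 17) = 31977: x ≡ 392 (mod 31977).
  Combine with x ≡ 14 (mod 16); new modulus lcm = 511632.
    Write x = 392 + 31977·t and substitute into x ≡ 14 (mod 16): 31977·t ≡ 14 − 392 = -378 (mod 16).
    Reduce coefficients mod 16: 9·t ≡ 6 (mod 16).
    The inverse of 9 mod 16 is 9 (since 9·9 = 81 = 5·16 + 1), so t ≡ 9·6 = 54 ≡ 6 (mod 16).
    Then x = 392 + 31977·6 = 192254, valid modulo lcm(31977, 16) = 511632: x ≡ 192254 (mod 511632).
Verify against each original: 192254 mod 11 = 7, 192254 mod 9 = 5, 192254 mod 19 = 12, 192254 mod 17 = 1, 192254 mod 16 = 14.

x ≡ 192254 (mod 511632).


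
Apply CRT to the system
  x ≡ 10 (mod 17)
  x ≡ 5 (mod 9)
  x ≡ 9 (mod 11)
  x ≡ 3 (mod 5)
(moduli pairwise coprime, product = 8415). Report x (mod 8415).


Product of moduli M = 17 · 9 · 11 · 5 = 8415.
Merge one congruence at a time:
  Start: x ≡ 10 (mod 17).
  Combine with x ≡ 5 (mod 9); new modulus lcm = 153.
    Write x = 10 + 17·t and substitute into x ≡ 5 (mod 9): 17·t ≡ 5 − 10 = -5 (mod 9).
    Reduce coefficients mod 9: 8·t ≡ 4 (mod 9).
    The inverse of 8 mod 9 is 8 (since 8·8 = 64 = 7·9 + 1), so t ≡ 8·4 = 32 ≡ 5 (mod 9).
    Then x = 10 + 17·5 = 95, valid modulo lcm(17, 9) = 153: x ≡ 95 (mod 153).
  Combine with x ≡ 9 (mod 11); new modulus lcm = 1683.
    Write x = 95 + 153·t and substitute into x ≡ 9 (mod 11): 153·t ≡ 9 − 95 = -86 (mod 11).
    Reduce coefficients mod 11: 10·t ≡ 2 (mod 11).
    The inverse of 10 mod 11 is 10 (since 10·10 = 100 = 9·11 + 1), so t ≡ 10·2 = 20 ≡ 9 (mod 11).
    Then x = 95 + 153·9 = 1472, valid modulo lcm(153, 11) = 1683: x ≡ 1472 (mod 1683).
  Combine with x ≡ 3 (mod 5); new modulus lcm = 8415.
    Write x = 1472 + 1683·t and substitute into x ≡ 3 (mod 5): 1683·t ≡ 3 − 1472 = -1469 (mod 5).
    Reduce coefficients mod 5: 3·t ≡ 1 (mod 5).
    The inverse of 3 mod 5 is 2 (since 3·2 = 6 = 1·5 + 1), so t ≡ 2·1 = 2 ≡ 2 (mod 5).
    Then x = 1472 + 1683·2 = 4838, valid modulo lcm(1683, 5) = 8415: x ≡ 4838 (mod 8415).
Verify against each original: 4838 mod 17 = 10, 4838 mod 9 = 5, 4838 mod 11 = 9, 4838 mod 5 = 3.

x ≡ 4838 (mod 8415).


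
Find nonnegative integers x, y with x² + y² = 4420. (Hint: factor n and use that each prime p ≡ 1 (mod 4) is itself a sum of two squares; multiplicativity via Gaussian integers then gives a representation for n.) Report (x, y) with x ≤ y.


Step 1: Factor n = 4420 = 2^2 · 5 · 13 · 17.
Step 2: Check the mod-4 condition on each prime factor: 2 = 2 (special); 5 ≡ 1 (mod 4), exponent 1; 13 ≡ 1 (mod 4), exponent 1; 17 ≡ 1 (mod 4), exponent 1.
All primes ≡ 3 (mod 4) appear to even exponent (or don't appear), so by the two-squares theorem n IS expressible as a sum of two squares.
Step 3: Build a representation. Group n = k² · m with k = 2 and m = 5 · 13 · 17 = 1105 (a product of primes ≡ 1 (mod 4)); a representation of m scales to one of n via (k·x)² + (k·y)² = k²(x² + y²). Each prime p ≡ 1 (mod 4) is itself a sum of two squares; find a² by testing p − a² for a perfect square:
  5: 5 − 1² = 4 = 2² ⇒ 5 = 1² + 2².
  13: 13 − 1² = 12, 13 − 2² = 9 = 3² ⇒ 13 = 2² + 3².
  17: 17 − 1² = 16 = 4² ⇒ 17 = 1² + 4².
  Combine using the Brahmagupta–Fibonacci identity (a² + b²)(c² + d²) = (ac − bd)² + (ad + bc)² = (ac + bd)² + (ad − bc)²:
  5 · 13 = 65: from (1² + 2²)(2² + 3²), take (1·2 − 2·3, 1·3 + 2·2) = (2 − 6, 3 + 4) = (-4, 7); dropping signs (only squares matter) gives (4, 7); check 4² + 7² = 16 + 49 = 65 ✓.
  65 · 17 = 1105: from (4² + 7²)(1² + 4²), take (4·1 − 7·4, 4·4 + 7·1) = (4 − 28, 16 + 7) = (-24, 23); dropping signs (only squares matter) gives (24, 23); check 24² + 23² = 576 + 529 = 1105 ✓.
  Scale by k = 2: (2·24, 2·23) = (48, 46).
Step 4: Order so x ≤ y and verify: 46² + 48² = 2116 + 2304 = 4420 = n. ✓

n = 4420 = 46² + 48² (one valid representation with x ≤ y).


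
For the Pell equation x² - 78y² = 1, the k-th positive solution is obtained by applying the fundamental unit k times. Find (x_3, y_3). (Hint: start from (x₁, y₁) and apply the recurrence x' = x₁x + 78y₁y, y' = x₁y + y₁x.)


Step 1: Find the fundamental solution (x₁, y₁) of x² - 78y² = 1.
  Expand √78 as a continued fraction. a₀ = ⌊√78⌋ = 8; iterate m_{k+1} = d_k·a_k − m_k, d_{k+1} = (78 − m_{k+1}²)/d_k, a_{k+1} = ⌊(a₀ + m_{k+1})/d_{k+1}⌋ (starting m₀ = 0, d₀ = 1), with convergents p_k = a_k·p_{k-1} + p_{k-2}, q_k = a_k·q_{k-1} + q_{k-2} (p₋₁ = 1, q₋₁ = 0):
  k = 0: a₀ = 8; p₀/q₀ = 8/1; p₀² − 78·q₀² = 64 − 78 = -14.
  k = 1: m = 8, d = 14, a = ⌊(8 + 8)/14⌋ = 1; p/q = (1·8 + 1)/(1·1 + 0) = 9/1; p² − 78·q² = 81 − 78 = 3.
  k = 2: m = 6, d = 3, a = ⌊(8 + 6)/3⌋ = 4; p/q = (4·9 + 8)/(4·1 + 1) = 44/5; p² − 78·q² = 1936 − 1950 = -14.
  k = 3: m = 6, d = 14, a = ⌊(8 + 6)/14⌋ = 1; p/q = (1·44 + 9)/(1·5 + 1) = 53/6; p² − 78·q² = 2809 − 2808 = 1.
  The first convergent with p² − 78·q² = 1 gives the fundamental solution (x₁, y₁) = (53, 6).
Step 2: Apply the recurrence (x_{n+1}, y_{n+1}) = (x₁x_n + 78y₁y_n, x₁y_n + y₁x_n) repeatedly.
  From (x_1, y_1) = (53, 6): x_2 = 53·53 + 78·6·6 = 5617; y_2 = 53·6 + 6·53 = 636.
  From (x_2, y_2) = (5617, 636): x_3 = 53·5617 + 78·6·636 = 595349; y_3 = 53·636 + 6·5617 = 67410.
Step 3: Verify x_3² - 78·y_3² = 354440431801 - 354440431800 = 1 (should be 1). ✓

(x_1, y_1) = (53, 6); (x_3, y_3) = (595349, 67410).


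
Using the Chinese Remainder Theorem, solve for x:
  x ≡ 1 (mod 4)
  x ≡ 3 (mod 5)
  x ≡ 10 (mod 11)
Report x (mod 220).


Moduli 4, 5, 11 are pairwise coprime; by CRT there is a unique solution modulo M = 4 · 5 · 11 = 220.
Solve pairwise, accumulating the modulus:
  Start with x ≡ 1 (mod 4).
  Combine with x ≡ 3 (mod 5): since gcd(4, 5) = 1, we get a unique residue mod 20.
    Write x = 1 + 4·t and substitute into x ≡ 3 (mod 5): 4·t ≡ 3 − 1 = 2 (mod 5).
    The inverse of 4 mod 5 is 4 (since 4·4 = 16 = 3·5 + 1), so t ≡ 4·2 = 8 ≡ 3 (mod 5).
    Then x = 1 + 4·3 = 13, valid modulo lcm(4, 5) = 20: x ≡ 13 (mod 20).
  Combine with x ≡ 10 (mod 11): since gcd(20, 11) = 1, we get a unique residue mod 220.
    Write x = 13 + 20·t and substitute into x ≡ 10 (mod 11): 20·t ≡ 10 − 13 = -3 (mod 11).
    Reduce coefficients mod 11: 9·t ≡ 8 (mod 11).
    The inverse of 9 mod 11 is 5 (since 9·5 = 45 = 4·11 + 1), so t ≡ 5·8 = 40 ≡ 7 (mod 11).
    Then x = 13 + 20·7 = 153, valid modulo lcm(20, 11) = 220: x ≡ 153 (mod 220).
Verify: 153 mod 4 = 1 ✓, 153 mod 5 = 3 ✓, 153 mod 11 = 10 ✓.

x ≡ 153 (mod 220).


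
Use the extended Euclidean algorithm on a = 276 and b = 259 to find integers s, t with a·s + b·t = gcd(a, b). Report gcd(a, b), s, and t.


Euclidean algorithm on (276, 259) — divide until remainder is 0:
  276 = 1 · 259 + 17
  259 = 15 · 17 + 4
  17 = 4 · 4 + 1
  4 = 4 · 1 + 0
gcd(276, 259) = 1.
Track Bezout coefficients alongside the remainders: start with r₀ = 276 = a·1 + b·0 (s = 1, t = 0) and r₁ = 259 = a·0 + b·1 (s = 0, t = 1); each new remainder r_{k+1} = r_{k-1} − q_k·r_k inherits s_{k+1} = s_{k-1} − q_k·s_k, t_{k+1} = t_{k-1} − q_k·t_k, so r_k = a·s_k + b·t_k at every step:
  q = 1: r = 17, s = 1 − 1·0 = 1, t = 0 − 1·1 = -1  (check: 276·1 + 259·(-1) = 17)
  q = 15: r = 4, s = 0 − 15·1 = -15, t = 1 − 15·(-1) = 16  (check: 276·(-15) + 259·16 = 4)
  q = 4: r = 1, s = 1 − 4·(-15) = 61, t = -1 − 4·16 = -65  (check: 276·61 + 259·(-65) = 1)
The row with r = 1 (the gcd) gives the Bezout coefficients s = 61, t = -65.
Result: 276 · (61) + 259 · (-65) = 1.

gcd(276, 259) = 1; s = 61, t = -65 (check: 276·61 + 259·(-65) = 1).


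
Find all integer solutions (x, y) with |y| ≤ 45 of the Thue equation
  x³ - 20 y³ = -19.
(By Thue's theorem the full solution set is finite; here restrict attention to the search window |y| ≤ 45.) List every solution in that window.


The equation is x³ - 20y³ = -19. For fixed y, x³ = 20·y³ − 19, so a solution requires the RHS to be a perfect cube.
Strategy: iterate y from -45 to 45, compute RHS = 20·y³ − 19, and check whether it is a (positive or negative) perfect cube.
Check small values of y:
  y = 0: RHS = -19 is not a perfect cube.
  y = 1: RHS = 1 = (1)³ ⇒ x = 1 works.
  y = -1: RHS = -39 is not a perfect cube.
  y = 2: RHS = 141 is not a perfect cube.
  y = -2: RHS = -179 is not a perfect cube.
  y = 3: RHS = 521 is not a perfect cube.
  y = -3: RHS = -559 is not a perfect cube.
Continuing the search up to |y| = 45 finds no further solutions beyond those listed.
Collected solutions: (1, 1).

Solutions (with |y| ≤ 45): (1, 1).


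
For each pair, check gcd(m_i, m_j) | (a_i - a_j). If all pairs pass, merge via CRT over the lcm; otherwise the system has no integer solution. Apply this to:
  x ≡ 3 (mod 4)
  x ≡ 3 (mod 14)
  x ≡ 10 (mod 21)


Moduli 4, 14, 21 are not pairwise coprime, so CRT works modulo lcm(m_i) when all pairwise compatibility conditions hold.
Pairwise compatibility: gcd(m_i, m_j) must divide a_i - a_j for every pair.
Merge one congruence at a time:
  Start: x ≡ 3 (mod 4).
  Combine with x ≡ 3 (mod 14): gcd(4, 14) = 2; 3 - 3 = 0, which IS divisible by 2, so compatible.
    Write x = 3 + 4·t and substitute into x ≡ 3 (mod 14): 4·t ≡ 3 − 3 = 0 (mod 14).
    Divide the congruence (and modulus) by g = 2: 2·t ≡ 0 (mod 7).
    The inverse of 2 mod 7 is 4 (since 2·4 = 8 = 1·7 + 1), so t ≡ 4·0 = 0 ≡ 0 (mod 7).
    Then x = 3 + 4·0 = 3, valid modulo lcm(4, 14) = 28: x ≡ 3 (mod 28).
  Combine with x ≡ 10 (mod 21): gcd(28, 21) = 7; 10 - 3 = 7, which IS divisible by 7, so compatible.
    Write x = 3 + 28·t and substitute into x ≡ 10 (mod 21): 28·t ≡ 10 − 3 = 7 (mod 21).
    Divide the congruence (and modulus) by g = 7: 4·t ≡ 1 (mod 3).
    Reduce coefficients mod 3: 1·t ≡ 1 (mod 3).
    So t ≡ 1 (mod 3).
    Then x = 3 + 28·1 = 31, valid modulo lcm(28, 21) = 84: x ≡ 31 (mod 84).
Verify: 31 mod 4 = 3, 31 mod 14 = 3, 31 mod 21 = 10.

x ≡ 31 (mod 84).


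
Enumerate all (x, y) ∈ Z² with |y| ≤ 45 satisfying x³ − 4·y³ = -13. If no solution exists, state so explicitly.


The equation is x³ - 4y³ = -13. For fixed y, x³ = 4·y³ − 13, so a solution requires the RHS to be a perfect cube.
Strategy: iterate y from -45 to 45, compute RHS = 4·y³ − 13, and check whether it is a (positive or negative) perfect cube.
Check small values of y:
  y = 0: RHS = -13 is not a perfect cube.
  y = 1: RHS = -9 is not a perfect cube.
  y = -1: RHS = -17 is not a perfect cube.
  y = 2: RHS = 19 is not a perfect cube.
  y = -2: RHS = -45 is not a perfect cube.
  y = 3: RHS = 95 is not a perfect cube.
  y = -3: RHS = -121 is not a perfect cube.
Continuing the search up to |y| = 45 finds no solutions either.
No (x, y) in the scanned range satisfies the equation.

No integer solutions with |y| ≤ 45.


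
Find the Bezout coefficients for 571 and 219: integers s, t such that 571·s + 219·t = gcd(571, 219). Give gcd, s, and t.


Euclidean algorithm on (571, 219) — divide until remainder is 0:
  571 = 2 · 219 + 133
  219 = 1 · 133 + 86
  133 = 1 · 86 + 47
  86 = 1 · 47 + 39
  47 = 1 · 39 + 8
  39 = 4 · 8 + 7
  8 = 1 · 7 + 1
  7 = 7 · 1 + 0
gcd(571, 219) = 1.
Track Bezout coefficients alongside the remainders: start with r₀ = 571 = a·1 + b·0 (s = 1, t = 0) and r₁ = 219 = a·0 + b·1 (s = 0, t = 1); each new remainder r_{k+1} = r_{k-1} − q_k·r_k inherits s_{k+1} = s_{k-1} − q_k·s_k, t_{k+1} = t_{k-1} − q_k·t_k, so r_k = a·s_k + b·t_k at every step:
  q = 2: r = 133, s = 1 − 2·0 = 1, t = 0 − 2·1 = -2  (check: 571·1 + 219·(-2) = 133)
  q = 1: r = 86, s = 0 − 1·1 = -1, t = 1 − 1·(-2) = 3  (check: 571·(-1) + 219·3 = 86)
  q = 1: r = 47, s = 1 − 1·(-1) = 2, t = -2 − 1·3 = -5  (check: 571·2 + 219·(-5) = 47)
  q = 1: r = 39, s = -1 − 1·2 = -3, t = 3 − 1·(-5) = 8  (check: 571·(-3) + 219·8 = 39)
  q = 1: r = 8, s = 2 − 1·(-3) = 5, t = -5 − 1·8 = -13  (check: 571·5 + 219·(-13) = 8)
  q = 4: r = 7, s = -3 − 4·5 = -23, t = 8 − 4·(-13) = 60  (check: 571·(-23) + 219·60 = 7)
  q = 1: r = 1, s = 5 − 1·(-23) = 28, t = -13 − 1·60 = -73  (check: 571·28 + 219·(-73) = 1)
The row with r = 1 (the gcd) gives the Bezout coefficients s = 28, t = -73.
Result: 571 · (28) + 219 · (-73) = 1.

gcd(571, 219) = 1; s = 28, t = -73 (check: 571·28 + 219·(-73) = 1).


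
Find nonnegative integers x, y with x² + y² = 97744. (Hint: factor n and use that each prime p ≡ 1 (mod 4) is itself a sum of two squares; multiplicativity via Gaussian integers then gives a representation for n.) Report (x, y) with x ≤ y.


Step 1: Factor n = 97744 = 2^4 · 41 · 149.
Step 2: Check the mod-4 condition on each prime factor: 2 = 2 (special); 41 ≡ 1 (mod 4), exponent 1; 149 ≡ 1 (mod 4), exponent 1.
All primes ≡ 3 (mod 4) appear to even exponent (or don't appear), so by the two-squares theorem n IS expressible as a sum of two squares.
Step 3: Build a representation. Group n = k² · m with k = 4 and m = 41 · 149 = 6109 (a product of primes ≡ 1 (mod 4)); a representation of m scales to one of n via (k·x)² + (k·y)² = k²(x² + y²). Each prime p ≡ 1 (mod 4) is itself a sum of two squares; find a² by testing p − a² for a perfect square:
  41: 41 − 1² = 40, 41 − 2² = 37, 41 − 3² = 32, 41 − 4² = 25 = 5² ⇒ 41 = 4² + 5².
  149: 149 − 1² = 148, 149 − 2² = 145, 149 − 3² = 140, 149 − 4² = 133, 149 − 5² = 124, 149 − 6² = 113, 149 − 7² = 100 = 10² ⇒ 149 = 7² + 10².
  Combine using the Brahmagupta–Fibonacci identity (a² + b²)(c² + d²) = (ac − bd)² + (ad + bc)² = (ac + bd)² + (ad − bc)²:
  41 · 149 = 6109: from (4² + 5²)(7² + 10²), take (4·7 − 5·10, 4·10 + 5·7) = (28 − 50, 40 + 35) = (-22, 75); dropping signs (only squares matter) gives (22, 75); check 22² + 75² = 484 + 5625 = 6109 ✓.
  Scale by k = 4: (4·22, 4·75) = (88, 300).
Step 4: Order so x ≤ y and verify: 88² + 300² = 7744 + 90000 = 97744 = n. ✓

n = 97744 = 88² + 300² (one valid representation with x ≤ y).


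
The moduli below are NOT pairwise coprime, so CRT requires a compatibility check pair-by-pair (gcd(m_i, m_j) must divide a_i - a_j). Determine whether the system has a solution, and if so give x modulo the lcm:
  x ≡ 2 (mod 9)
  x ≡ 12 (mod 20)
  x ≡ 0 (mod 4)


Moduli 9, 20, 4 are not pairwise coprime, so CRT works modulo lcm(m_i) when all pairwise compatibility conditions hold.
Pairwise compatibility: gcd(m_i, m_j) must divide a_i - a_j for every pair.
Merge one congruence at a time:
  Start: x ≡ 2 (mod 9).
  Combine with x ≡ 12 (mod 20): gcd(9, 20) = 1; 12 - 2 = 10, which IS divisible by 1, so compatible.
    Write x = 2 + 9·t and substitute into x ≡ 12 (mod 20): 9·t ≡ 12 − 2 = 10 (mod 20).
    The inverse of 9 mod 20 is 9 (since 9·9 = 81 = 4·20 + 1), so t ≡ 9·10 = 90 ≡ 10 (mod 20).
    Then x = 2 + 9·10 = 92, valid modulo lcm(9, 20) = 180: x ≡ 92 (mod 180).
  Combine with x ≡ 0 (mod 4): gcd(180, 4) = 4; 0 - 92 = -92, which IS divisible by 4, so compatible.
    Write x = 92 + 180·t and substitute into x ≡ 0 (mod 4): 180·t ≡ 0 − 92 = -92 (mod 4).
    Divide the congruence (and modulus) by g = 4: 45·t ≡ -23 (mod 1).
    Modulo 1 every t works; take t = 0.
    Then x = 92 + 180·0 = 92, valid modulo lcm(180, 4) = 180: x ≡ 92 (mod 180).
Verify: 92 mod 9 = 2, 92 mod 20 = 12, 92 mod 4 = 0.

x ≡ 92 (mod 180).


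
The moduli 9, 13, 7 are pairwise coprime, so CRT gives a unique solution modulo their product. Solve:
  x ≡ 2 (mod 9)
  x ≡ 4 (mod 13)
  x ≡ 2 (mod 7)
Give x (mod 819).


Moduli 9, 13, 7 are pairwise coprime; by CRT there is a unique solution modulo M = 9 · 13 · 7 = 819.
Solve pairwise, accumulating the modulus:
  Start with x ≡ 2 (mod 9).
  Combine with x ≡ 4 (mod 13): since gcd(9, 13) = 1, we get a unique residue mod 117.
    Write x = 2 + 9·t and substitute into x ≡ 4 (mod 13): 9·t ≡ 4 − 2 = 2 (mod 13).
    The inverse of 9 mod 13 is 3 (since 9·3 = 27 = 2·13 + 1), so t ≡ 3·2 = 6 ≡ 6 (mod 13).
    Then x = 2 + 9·6 = 56, valid modulo lcm(9, 13) = 117: x ≡ 56 (mod 117).
  Combine with x ≡ 2 (mod 7): since gcd(117, 7) = 1, we get a unique residue mod 819.
    Write x = 56 + 117·t and substitute into x ≡ 2 (mod 7): 117·t ≡ 2 − 56 = -54 (mod 7).
    Reduce coefficients mod 7: 5·t ≡ 2 (mod 7).
    The inverse of 5 mod 7 is 3 (since 5·3 = 15 = 2·7 + 1), so t ≡ 3·2 = 6 ≡ 6 (mod 7).
    Then x = 56 + 117·6 = 758, valid modulo lcm(117, 7) = 819: x ≡ 758 (mod 819).
Verify: 758 mod 9 = 2 ✓, 758 mod 13 = 4 ✓, 758 mod 7 = 2 ✓.

x ≡ 758 (mod 819).


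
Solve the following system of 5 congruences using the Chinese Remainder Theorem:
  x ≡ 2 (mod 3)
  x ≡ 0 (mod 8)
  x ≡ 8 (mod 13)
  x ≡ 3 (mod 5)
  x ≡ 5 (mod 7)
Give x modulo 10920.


Product of moduli M = 3 · 8 · 13 · 5 · 7 = 10920.
Merge one congruence at a time:
  Start: x ≡ 2 (mod 3).
  Combine with x ≡ 0 (mod 8); new modulus lcm = 24.
    Write x = 2 + 3·t and substitute into x ≡ 0 (mod 8): 3·t ≡ 0 − 2 = -2 (mod 8).
    Reduce coefficients mod 8: 3·t ≡ 6 (mod 8).
    The inverse of 3 mod 8 is 3 (since 3·3 = 9 = 1·8 + 1), so t ≡ 3·6 = 18 ≡ 2 (mod 8).
    Then x = 2 + 3·2 = 8, valid modulo lcm(3, 8) = 24: x ≡ 8 (mod 24).
  Combine with x ≡ 8 (mod 13); new modulus lcm = 312.
    Write x = 8 + 24·t and substitute into x ≡ 8 (mod 13): 24·t ≡ 8 − 8 = 0 (mod 13).
    Reduce coefficients mod 13: 11·t ≡ 0 (mod 13).
    The inverse of 11 mod 13 is 6 (since 11·6 = 66 = 5·13 + 1), so t ≡ 6·0 = 0 ≡ 0 (mod 13).
    Then x = 8 + 24·0 = 8, valid modulo lcm(24, 13) = 312: x ≡ 8 (mod 312).
  Combine with x ≡ 3 (mod 5); new modulus lcm = 1560.
    Write x = 8 + 312·t and substitute into x ≡ 3 (mod 5): 312·t ≡ 3 − 8 = -5 (mod 5).
    Reduce coefficients mod 5: 2·t ≡ 0 (mod 5).
    The inverse of 2 mod 5 is 3 (since 2·3 = 6 = 1·5 + 1), so t ≡ 3·0 = 0 ≡ 0 (mod 5).
    Then x = 8 + 312·0 = 8, valid modulo lcm(312, 5) = 1560: x ≡ 8 (mod 1560).
  Combine with x ≡ 5 (mod 7); new modulus lcm = 10920.
    Write x = 8 + 1560·t and substitute into x ≡ 5 (mod 7): 1560·t ≡ 5 − 8 = -3 (mod 7).
    Reduce coefficients mod 7: 6·t ≡ 4 (mod 7).
    The inverse of 6 mod 7 is 6 (since 6·6 = 36 = 5·7 + 1), so t ≡ 6·4 = 24 ≡ 3 (mod 7).
    Then x = 8 + 1560·3 = 4688, valid modulo lcm(1560, 7) = 10920: x ≡ 4688 (mod 10920).
Verify against each original: 4688 mod 3 = 2, 4688 mod 8 = 0, 4688 mod 13 = 8, 4688 mod 5 = 3, 4688 mod 7 = 5.

x ≡ 4688 (mod 10920).


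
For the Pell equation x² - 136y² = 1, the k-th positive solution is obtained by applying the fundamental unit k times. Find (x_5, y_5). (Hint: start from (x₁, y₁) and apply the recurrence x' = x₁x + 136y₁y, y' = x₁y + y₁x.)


Step 1: Find the fundamental solution (x₁, y₁) of x² - 136y² = 1.
  Expand √136 as a continued fraction. a₀ = ⌊√136⌋ = 11; iterate m_{k+1} = d_k·a_k − m_k, d_{k+1} = (136 − m_{k+1}²)/d_k, a_{k+1} = ⌊(a₀ + m_{k+1})/d_{k+1}⌋ (starting m₀ = 0, d₀ = 1), with convergents p_k = a_k·p_{k-1} + p_{k-2}, q_k = a_k·q_{k-1} + q_{k-2} (p₋₁ = 1, q₋₁ = 0):
  k = 0: a₀ = 11; p₀/q₀ = 11/1; p₀² − 136·q₀² = 121 − 136 = -15.
  k = 1: m = 11, d = 15, a = ⌊(11 + 11)/15⌋ = 1; p/q = (1·11 + 1)/(1·1 + 0) = 12/1; p² − 136·q² = 144 − 136 = 8.
  k = 2: m = 4, d = 8, a = ⌊(11 + 4)/8⌋ = 1; p/q = (1·12 + 11)/(1·1 + 1) = 23/2; p² − 136·q² = 529 − 544 = -15.
  k = 3: m = 4, d = 15, a = ⌊(11 + 4)/15⌋ = 1; p/q = (1·23 + 12)/(1·2 + 1) = 35/3; p² − 136·q² = 1225 − 1224 = 1.
  The first convergent with p² − 136·q² = 1 gives the fundamental solution (x₁, y₁) = (35, 3).
Step 2: Apply the recurrence (x_{n+1}, y_{n+1}) = (x₁x_n + 136y₁y_n, x₁y_n + y₁x_n) repeatedly.
  From (x_1, y_1) = (35, 3): x_2 = 35·35 + 136·3·3 = 2449; y_2 = 35·3 + 3·35 = 210.
  From (x_2, y_2) = (2449, 210): x_3 = 35·2449 + 136·3·210 = 171395; y_3 = 35·210 + 3·2449 = 14697.
  From (x_3, y_3) = (171395, 14697): x_4 = 35·171395 + 136·3·14697 = 11995201; y_4 = 35·14697 + 3·171395 = 1028580.
  From (x_4, y_4) = (11995201, 1028580): x_5 = 35·11995201 + 136·3·1028580 = 839492675; y_5 = 35·1028580 + 3·11995201 = 71985903.
Step 3: Verify x_5² - 136·y_5² = 704747951378655625 - 704747951378655624 = 1 (should be 1). ✓

(x_1, y_1) = (35, 3); (x_5, y_5) = (839492675, 71985903).
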